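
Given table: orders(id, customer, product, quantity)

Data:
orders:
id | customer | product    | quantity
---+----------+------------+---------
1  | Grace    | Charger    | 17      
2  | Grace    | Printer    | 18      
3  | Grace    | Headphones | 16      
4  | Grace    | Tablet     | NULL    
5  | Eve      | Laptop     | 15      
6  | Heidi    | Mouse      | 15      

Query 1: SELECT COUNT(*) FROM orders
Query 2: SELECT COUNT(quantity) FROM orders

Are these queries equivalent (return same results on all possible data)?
No, not equivalent

Query 1 returns: [(6,)]
Query 2 returns: [(5,)]

Reason: COUNT(*) includes NULLs, COUNT(column) excludes them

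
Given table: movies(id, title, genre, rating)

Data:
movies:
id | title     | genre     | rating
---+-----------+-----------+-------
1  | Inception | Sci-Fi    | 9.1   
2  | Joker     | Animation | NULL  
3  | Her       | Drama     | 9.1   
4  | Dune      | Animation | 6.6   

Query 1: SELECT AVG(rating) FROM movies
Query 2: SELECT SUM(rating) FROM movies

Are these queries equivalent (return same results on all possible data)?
No, not equivalent

Query 1 returns: [(8.266666666666666,)]
Query 2 returns: [(24.799999999999997,)]

Reason: AVG vs SUM give different aggregate values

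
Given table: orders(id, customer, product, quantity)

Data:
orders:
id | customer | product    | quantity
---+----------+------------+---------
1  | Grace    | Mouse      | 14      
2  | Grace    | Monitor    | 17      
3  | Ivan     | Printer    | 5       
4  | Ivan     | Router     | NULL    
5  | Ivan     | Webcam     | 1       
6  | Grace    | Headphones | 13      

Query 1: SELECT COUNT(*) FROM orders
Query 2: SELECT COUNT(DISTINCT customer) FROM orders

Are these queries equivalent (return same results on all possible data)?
No, not equivalent

Query 1 returns: [(6,)]
Query 2 returns: [(2,)]

Reason: COUNT(*) counts rows, COUNT(DISTINCT customer) counts unique customers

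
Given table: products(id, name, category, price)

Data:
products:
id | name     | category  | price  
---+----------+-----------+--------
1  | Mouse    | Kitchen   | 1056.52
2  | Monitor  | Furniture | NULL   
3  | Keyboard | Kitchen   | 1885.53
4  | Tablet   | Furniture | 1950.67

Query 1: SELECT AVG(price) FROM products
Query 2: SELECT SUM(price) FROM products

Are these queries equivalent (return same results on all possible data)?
No, not equivalent

Query 1 returns: [(1630.9066666666668,)]
Query 2 returns: [(4892.72,)]

Reason: AVG vs SUM give different aggregate values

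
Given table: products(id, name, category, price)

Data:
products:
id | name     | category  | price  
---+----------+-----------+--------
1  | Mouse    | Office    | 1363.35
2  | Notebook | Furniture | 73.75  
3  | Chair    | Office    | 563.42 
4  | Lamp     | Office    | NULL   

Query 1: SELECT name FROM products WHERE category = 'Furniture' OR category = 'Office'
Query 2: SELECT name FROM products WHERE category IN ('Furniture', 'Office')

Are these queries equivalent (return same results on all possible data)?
Yes, equivalent

Both queries return: [('Chair',), ('Lamp',), ('Mouse',), ('Notebook',)]

Reason: OR vs IN are equivalent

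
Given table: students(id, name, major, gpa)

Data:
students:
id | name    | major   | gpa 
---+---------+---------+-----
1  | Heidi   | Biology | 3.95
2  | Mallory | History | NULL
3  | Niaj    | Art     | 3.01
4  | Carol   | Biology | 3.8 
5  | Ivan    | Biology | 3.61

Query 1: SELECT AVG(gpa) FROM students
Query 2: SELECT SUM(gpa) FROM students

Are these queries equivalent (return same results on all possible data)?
No, not equivalent

Query 1 returns: [(3.5925,)]
Query 2 returns: [(14.37,)]

Reason: AVG vs SUM give different aggregate values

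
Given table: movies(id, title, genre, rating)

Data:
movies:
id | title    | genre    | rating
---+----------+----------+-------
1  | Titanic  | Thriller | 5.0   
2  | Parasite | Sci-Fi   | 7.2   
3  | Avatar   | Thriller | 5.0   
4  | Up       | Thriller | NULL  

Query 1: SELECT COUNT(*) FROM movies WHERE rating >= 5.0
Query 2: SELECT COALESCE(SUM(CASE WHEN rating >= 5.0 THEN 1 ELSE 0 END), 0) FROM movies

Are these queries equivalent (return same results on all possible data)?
Yes, equivalent

Both queries return: [(3,)]

Reason: COUNT with WHERE vs conditional SUM (COALESCE handles empty-table NULL)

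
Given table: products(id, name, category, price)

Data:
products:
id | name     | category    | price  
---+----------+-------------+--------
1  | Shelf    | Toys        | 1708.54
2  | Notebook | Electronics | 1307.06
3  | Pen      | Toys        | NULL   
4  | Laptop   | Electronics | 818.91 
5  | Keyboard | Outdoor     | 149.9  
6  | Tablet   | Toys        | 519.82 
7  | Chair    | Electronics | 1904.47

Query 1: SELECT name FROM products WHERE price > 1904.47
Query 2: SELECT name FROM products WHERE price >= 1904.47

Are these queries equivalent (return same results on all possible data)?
No, not equivalent

Query 1 returns: []
Query 2 returns: [('Chair',)]

Reason: > vs >= gives different results when price = 1904.47 exists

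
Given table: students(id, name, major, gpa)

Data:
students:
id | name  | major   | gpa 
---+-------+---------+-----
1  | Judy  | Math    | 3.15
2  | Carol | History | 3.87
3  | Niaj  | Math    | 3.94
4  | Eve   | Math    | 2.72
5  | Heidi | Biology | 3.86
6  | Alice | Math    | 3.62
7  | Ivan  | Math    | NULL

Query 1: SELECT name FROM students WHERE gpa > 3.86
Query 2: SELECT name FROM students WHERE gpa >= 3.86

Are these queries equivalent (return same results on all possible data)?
No, not equivalent

Query 1 returns: [('Carol',), ('Niaj',)]
Query 2 returns: [('Carol',), ('Niaj',), ('Heidi',)]

Reason: > vs >= gives different results when gpa = 3.86 exists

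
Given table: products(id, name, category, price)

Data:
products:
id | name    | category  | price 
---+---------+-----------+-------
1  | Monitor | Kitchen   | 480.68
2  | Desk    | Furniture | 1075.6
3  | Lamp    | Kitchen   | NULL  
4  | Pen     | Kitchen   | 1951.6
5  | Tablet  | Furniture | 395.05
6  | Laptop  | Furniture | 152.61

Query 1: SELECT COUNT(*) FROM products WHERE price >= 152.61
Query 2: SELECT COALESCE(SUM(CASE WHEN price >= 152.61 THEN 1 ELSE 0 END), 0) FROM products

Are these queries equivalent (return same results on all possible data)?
Yes, equivalent

Both queries return: [(5,)]

Reason: COUNT with WHERE vs conditional SUM (COALESCE handles empty-table NULL)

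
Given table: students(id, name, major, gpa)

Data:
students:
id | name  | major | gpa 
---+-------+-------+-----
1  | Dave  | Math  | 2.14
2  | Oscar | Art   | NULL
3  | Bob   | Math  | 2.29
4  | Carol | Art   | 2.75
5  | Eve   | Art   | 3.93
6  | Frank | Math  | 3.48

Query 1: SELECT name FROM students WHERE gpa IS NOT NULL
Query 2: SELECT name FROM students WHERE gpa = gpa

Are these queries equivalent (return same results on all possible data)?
Yes, equivalent

Both queries return: [('Bob',), ('Carol',), ('Dave',), ('Eve',), ('Frank',)]

Reason: IS NOT NULL vs self-equality (both exclude NULLs)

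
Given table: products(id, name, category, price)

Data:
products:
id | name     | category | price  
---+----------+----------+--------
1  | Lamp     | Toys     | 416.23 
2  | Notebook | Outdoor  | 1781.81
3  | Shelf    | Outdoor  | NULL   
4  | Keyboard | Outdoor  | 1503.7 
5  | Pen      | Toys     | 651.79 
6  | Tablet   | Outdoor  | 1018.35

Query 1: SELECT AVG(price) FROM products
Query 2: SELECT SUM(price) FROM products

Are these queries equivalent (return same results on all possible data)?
No, not equivalent

Query 1 returns: [(1074.376,)]
Query 2 returns: [(5371.88,)]

Reason: AVG vs SUM give different aggregate values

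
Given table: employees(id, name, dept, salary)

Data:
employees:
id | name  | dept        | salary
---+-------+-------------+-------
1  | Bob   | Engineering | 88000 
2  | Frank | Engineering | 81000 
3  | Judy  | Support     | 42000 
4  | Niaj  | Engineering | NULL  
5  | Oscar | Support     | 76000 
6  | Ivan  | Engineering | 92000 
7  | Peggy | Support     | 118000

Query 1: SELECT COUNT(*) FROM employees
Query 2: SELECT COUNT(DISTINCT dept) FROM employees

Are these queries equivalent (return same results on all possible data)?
No, not equivalent

Query 1 returns: [(7,)]
Query 2 returns: [(2,)]

Reason: COUNT(*) counts rows, COUNT(DISTINCT dept) counts unique depts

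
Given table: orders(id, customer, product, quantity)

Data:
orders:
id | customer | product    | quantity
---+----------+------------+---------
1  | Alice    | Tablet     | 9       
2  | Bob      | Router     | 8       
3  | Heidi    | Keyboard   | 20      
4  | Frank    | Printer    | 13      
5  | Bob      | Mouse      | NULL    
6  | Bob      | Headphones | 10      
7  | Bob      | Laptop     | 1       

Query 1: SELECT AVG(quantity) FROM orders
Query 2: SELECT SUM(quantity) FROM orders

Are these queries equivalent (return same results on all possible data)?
No, not equivalent

Query 1 returns: [(10.166666666666666,)]
Query 2 returns: [(61,)]

Reason: AVG vs SUM give different aggregate values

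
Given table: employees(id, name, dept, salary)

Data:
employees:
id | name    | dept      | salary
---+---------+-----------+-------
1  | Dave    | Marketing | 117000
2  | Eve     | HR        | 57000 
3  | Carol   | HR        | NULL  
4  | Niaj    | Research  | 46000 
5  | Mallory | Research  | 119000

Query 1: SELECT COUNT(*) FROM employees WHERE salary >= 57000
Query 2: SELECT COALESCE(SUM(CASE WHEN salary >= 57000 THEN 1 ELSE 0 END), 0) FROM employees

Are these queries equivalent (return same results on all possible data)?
Yes, equivalent

Both queries return: [(3,)]

Reason: COUNT with WHERE vs conditional SUM (COALESCE handles empty-table NULL)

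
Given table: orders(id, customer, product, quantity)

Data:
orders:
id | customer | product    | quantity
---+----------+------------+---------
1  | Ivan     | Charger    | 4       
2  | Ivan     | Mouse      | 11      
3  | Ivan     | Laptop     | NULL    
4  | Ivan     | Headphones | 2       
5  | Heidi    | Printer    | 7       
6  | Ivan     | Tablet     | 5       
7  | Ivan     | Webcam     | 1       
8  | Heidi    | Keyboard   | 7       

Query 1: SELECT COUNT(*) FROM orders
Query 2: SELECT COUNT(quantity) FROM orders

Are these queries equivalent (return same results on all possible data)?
No, not equivalent

Query 1 returns: [(8,)]
Query 2 returns: [(7,)]

Reason: COUNT(*) includes NULLs, COUNT(column) excludes them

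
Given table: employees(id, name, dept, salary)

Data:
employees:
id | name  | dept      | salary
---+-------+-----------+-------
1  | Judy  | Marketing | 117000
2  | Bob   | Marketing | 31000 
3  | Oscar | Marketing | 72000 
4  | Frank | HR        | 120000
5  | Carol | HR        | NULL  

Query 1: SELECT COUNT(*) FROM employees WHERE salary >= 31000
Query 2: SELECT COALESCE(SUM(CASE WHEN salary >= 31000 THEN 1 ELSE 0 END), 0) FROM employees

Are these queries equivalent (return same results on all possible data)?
Yes, equivalent

Both queries return: [(4,)]

Reason: COUNT with WHERE vs conditional SUM (COALESCE handles empty-table NULL)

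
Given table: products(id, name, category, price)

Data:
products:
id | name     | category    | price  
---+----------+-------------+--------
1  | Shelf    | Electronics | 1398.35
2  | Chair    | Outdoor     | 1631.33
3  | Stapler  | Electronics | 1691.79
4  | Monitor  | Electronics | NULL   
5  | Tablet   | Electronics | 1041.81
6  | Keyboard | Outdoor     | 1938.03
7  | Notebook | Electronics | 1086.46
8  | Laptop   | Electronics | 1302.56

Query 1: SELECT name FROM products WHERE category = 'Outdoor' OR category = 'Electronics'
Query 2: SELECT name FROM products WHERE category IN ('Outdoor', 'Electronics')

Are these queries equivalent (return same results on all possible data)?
Yes, equivalent

Both queries return: [('Chair',), ('Keyboard',), ('Laptop',), ('Monitor',), ('Notebook',), ('Shelf',), ('Stapler',), ('Tablet',)]

Reason: OR vs IN are equivalent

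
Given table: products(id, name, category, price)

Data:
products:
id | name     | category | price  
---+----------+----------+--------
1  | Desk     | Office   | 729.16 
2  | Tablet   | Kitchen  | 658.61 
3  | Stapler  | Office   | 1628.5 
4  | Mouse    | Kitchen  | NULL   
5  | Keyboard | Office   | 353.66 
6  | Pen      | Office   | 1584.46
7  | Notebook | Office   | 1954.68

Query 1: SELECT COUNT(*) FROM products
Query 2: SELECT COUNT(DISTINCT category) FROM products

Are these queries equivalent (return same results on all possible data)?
No, not equivalent

Query 1 returns: [(7,)]
Query 2 returns: [(2,)]

Reason: COUNT(*) counts rows, COUNT(DISTINCT category) counts unique categorys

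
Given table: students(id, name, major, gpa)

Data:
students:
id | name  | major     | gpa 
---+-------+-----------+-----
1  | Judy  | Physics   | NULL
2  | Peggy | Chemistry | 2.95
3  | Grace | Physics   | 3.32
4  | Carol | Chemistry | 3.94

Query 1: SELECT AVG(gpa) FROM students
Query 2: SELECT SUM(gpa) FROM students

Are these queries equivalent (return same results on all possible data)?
No, not equivalent

Query 1 returns: [(3.4033333333333338,)]
Query 2 returns: [(10.21,)]

Reason: AVG vs SUM give different aggregate values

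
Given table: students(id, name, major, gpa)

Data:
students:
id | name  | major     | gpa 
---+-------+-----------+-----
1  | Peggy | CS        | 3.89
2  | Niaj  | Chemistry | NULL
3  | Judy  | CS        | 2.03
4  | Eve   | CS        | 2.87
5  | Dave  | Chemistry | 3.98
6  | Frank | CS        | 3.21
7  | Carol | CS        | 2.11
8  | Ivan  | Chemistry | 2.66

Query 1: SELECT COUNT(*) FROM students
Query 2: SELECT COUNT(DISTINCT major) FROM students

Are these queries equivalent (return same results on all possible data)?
No, not equivalent

Query 1 returns: [(8,)]
Query 2 returns: [(2,)]

Reason: COUNT(*) counts rows, COUNT(DISTINCT major) counts unique majors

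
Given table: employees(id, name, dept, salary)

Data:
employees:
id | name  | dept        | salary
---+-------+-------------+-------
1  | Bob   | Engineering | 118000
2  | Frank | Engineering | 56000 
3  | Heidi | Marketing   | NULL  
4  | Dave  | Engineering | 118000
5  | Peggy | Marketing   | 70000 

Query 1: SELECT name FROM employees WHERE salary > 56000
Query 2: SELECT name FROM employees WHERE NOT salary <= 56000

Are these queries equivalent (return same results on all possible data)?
Yes, equivalent

Both queries return: [('Bob',), ('Dave',), ('Peggy',)]

Reason: Both filter salary > 56000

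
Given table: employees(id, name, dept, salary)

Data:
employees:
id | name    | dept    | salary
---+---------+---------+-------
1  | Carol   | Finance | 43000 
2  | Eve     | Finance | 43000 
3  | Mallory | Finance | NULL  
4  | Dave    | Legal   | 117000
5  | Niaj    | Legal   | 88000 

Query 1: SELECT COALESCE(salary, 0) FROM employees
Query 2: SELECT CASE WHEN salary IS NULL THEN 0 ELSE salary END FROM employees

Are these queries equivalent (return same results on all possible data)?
Yes, equivalent

Both queries return: [(0,), (43000,), (43000,), (88000,), (117000,)]

Reason: COALESCE vs CASE for NULL handling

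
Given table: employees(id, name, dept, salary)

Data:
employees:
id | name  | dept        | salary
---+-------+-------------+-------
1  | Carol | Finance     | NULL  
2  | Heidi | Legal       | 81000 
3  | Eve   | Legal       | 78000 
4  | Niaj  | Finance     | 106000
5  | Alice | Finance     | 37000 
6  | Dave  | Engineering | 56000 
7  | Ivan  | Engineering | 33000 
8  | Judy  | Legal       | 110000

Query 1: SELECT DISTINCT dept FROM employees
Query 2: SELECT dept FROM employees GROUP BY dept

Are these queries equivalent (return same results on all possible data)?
Yes, equivalent

Both queries return: [('Engineering',), ('Finance',), ('Legal',)]

Reason: Both get unique depts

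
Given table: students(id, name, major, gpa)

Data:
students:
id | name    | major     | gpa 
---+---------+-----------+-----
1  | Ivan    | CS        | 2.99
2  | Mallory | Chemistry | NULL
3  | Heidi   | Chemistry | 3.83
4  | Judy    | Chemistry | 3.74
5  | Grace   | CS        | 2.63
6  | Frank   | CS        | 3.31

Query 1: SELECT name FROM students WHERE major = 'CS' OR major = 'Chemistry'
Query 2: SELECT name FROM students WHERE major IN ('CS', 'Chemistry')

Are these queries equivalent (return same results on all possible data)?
Yes, equivalent

Both queries return: [('Frank',), ('Grace',), ('Heidi',), ('Ivan',), ('Judy',), ('Mallory',)]

Reason: OR vs IN are equivalent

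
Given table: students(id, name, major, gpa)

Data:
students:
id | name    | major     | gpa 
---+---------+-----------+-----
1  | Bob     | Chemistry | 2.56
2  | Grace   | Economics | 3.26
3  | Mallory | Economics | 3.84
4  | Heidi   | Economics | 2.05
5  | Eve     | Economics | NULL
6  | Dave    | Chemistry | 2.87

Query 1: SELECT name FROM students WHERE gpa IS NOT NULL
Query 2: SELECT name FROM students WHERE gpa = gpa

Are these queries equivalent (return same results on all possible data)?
Yes, equivalent

Both queries return: [('Bob',), ('Dave',), ('Grace',), ('Heidi',), ('Mallory',)]

Reason: IS NOT NULL vs self-equality (both exclude NULLs)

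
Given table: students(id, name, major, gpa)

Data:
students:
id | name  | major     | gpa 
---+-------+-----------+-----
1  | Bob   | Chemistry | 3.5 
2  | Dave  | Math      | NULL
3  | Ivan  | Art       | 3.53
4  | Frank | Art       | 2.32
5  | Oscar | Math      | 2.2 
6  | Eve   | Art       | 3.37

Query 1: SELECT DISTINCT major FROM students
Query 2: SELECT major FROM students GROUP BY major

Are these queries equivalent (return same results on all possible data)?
Yes, equivalent

Both queries return: [('Art',), ('Chemistry',), ('Math',)]

Reason: Both get unique majors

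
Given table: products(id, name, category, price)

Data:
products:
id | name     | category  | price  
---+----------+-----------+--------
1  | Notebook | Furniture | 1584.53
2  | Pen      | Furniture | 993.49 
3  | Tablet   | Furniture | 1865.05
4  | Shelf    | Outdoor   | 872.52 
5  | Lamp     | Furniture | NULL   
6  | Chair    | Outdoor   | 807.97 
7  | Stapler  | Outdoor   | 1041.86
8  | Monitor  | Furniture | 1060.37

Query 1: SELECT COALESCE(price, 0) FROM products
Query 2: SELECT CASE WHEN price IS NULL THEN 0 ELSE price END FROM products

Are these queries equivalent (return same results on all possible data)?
Yes, equivalent

Both queries return: [(0,), (807.97,), (872.52,), (993.49,), (1041.86,), (1060.37,), (1584.53,), (1865.05,)]

Reason: COALESCE vs CASE for NULL handling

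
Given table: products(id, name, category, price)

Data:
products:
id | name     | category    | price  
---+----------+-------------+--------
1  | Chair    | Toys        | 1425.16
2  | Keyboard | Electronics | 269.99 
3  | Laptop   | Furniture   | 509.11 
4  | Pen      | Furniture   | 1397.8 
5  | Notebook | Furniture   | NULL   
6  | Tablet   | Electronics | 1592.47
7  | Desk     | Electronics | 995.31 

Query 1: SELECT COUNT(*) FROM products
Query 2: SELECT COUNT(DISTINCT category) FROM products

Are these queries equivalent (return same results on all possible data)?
No, not equivalent

Query 1 returns: [(7,)]
Query 2 returns: [(3,)]

Reason: COUNT(*) counts rows, COUNT(DISTINCT category) counts unique categorys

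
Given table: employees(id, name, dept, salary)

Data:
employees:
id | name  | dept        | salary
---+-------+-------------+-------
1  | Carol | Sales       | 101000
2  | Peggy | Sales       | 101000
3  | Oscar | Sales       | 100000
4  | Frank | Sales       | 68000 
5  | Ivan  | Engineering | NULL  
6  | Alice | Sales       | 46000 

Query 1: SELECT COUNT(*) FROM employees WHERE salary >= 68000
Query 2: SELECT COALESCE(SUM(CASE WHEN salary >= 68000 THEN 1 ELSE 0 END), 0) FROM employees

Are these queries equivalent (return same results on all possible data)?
Yes, equivalent

Both queries return: [(4,)]

Reason: COUNT with WHERE vs conditional SUM (COALESCE handles empty-table NULL)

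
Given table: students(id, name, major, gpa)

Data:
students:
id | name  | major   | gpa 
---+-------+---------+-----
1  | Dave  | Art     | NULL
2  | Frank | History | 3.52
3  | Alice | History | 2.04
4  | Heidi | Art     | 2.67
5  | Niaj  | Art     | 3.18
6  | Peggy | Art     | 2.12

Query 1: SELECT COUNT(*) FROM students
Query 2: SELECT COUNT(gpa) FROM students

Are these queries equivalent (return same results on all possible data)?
No, not equivalent

Query 1 returns: [(6,)]
Query 2 returns: [(5,)]

Reason: COUNT(*) includes NULLs, COUNT(column) excludes them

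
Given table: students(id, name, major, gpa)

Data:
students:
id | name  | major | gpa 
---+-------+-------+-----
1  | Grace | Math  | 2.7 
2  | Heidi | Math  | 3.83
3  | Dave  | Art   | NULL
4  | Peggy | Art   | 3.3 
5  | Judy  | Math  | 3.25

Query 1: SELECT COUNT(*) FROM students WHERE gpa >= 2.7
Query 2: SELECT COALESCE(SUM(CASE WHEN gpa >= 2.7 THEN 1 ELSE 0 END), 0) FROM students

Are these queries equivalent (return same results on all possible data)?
Yes, equivalent

Both queries return: [(4,)]

Reason: COUNT with WHERE vs conditional SUM (COALESCE handles empty-table NULL)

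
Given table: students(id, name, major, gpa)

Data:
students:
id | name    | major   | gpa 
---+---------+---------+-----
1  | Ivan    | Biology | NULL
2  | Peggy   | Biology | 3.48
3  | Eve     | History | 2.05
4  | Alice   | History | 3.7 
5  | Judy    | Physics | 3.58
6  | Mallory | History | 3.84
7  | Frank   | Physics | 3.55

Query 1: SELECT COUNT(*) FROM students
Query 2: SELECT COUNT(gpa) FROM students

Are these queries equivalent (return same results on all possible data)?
No, not equivalent

Query 1 returns: [(7,)]
Query 2 returns: [(6,)]

Reason: COUNT(*) includes NULLs, COUNT(column) excludes them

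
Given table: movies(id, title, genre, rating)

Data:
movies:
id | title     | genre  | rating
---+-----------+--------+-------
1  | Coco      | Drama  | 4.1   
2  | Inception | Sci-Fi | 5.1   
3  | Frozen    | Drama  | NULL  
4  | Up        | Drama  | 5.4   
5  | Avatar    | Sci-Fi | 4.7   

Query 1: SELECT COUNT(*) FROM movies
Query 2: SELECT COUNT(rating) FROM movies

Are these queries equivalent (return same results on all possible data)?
No, not equivalent

Query 1 returns: [(5,)]
Query 2 returns: [(4,)]

Reason: COUNT(*) includes NULLs, COUNT(column) excludes them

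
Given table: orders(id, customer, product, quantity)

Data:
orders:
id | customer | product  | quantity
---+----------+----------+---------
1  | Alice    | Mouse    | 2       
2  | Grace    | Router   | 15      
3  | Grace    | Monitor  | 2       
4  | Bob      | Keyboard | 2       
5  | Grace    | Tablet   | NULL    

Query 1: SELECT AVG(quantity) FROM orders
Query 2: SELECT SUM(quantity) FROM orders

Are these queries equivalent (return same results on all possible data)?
No, not equivalent

Query 1 returns: [(5.25,)]
Query 2 returns: [(21,)]

Reason: AVG vs SUM give different aggregate values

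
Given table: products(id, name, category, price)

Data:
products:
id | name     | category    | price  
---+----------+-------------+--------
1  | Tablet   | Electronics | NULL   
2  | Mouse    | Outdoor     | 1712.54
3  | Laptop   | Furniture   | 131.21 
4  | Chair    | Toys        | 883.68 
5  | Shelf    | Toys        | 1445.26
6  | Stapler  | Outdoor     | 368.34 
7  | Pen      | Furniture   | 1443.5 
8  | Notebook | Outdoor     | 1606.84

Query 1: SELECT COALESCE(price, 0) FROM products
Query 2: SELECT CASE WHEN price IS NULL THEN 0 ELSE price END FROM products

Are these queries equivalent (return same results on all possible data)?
Yes, equivalent

Both queries return: [(0,), (131.21,), (368.34,), (883.68,), (1443.5,), (1445.26,), (1606.84,), (1712.54,)]

Reason: COALESCE vs CASE for NULL handling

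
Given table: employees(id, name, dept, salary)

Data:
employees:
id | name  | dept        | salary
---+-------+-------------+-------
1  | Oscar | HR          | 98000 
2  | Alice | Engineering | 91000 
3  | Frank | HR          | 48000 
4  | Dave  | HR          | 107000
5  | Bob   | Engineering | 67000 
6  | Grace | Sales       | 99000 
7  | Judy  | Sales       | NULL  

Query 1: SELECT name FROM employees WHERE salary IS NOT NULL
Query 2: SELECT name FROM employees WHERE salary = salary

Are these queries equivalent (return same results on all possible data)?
Yes, equivalent

Both queries return: [('Alice',), ('Bob',), ('Dave',), ('Frank',), ('Grace',), ('Oscar',)]

Reason: IS NOT NULL vs self-equality (both exclude NULLs)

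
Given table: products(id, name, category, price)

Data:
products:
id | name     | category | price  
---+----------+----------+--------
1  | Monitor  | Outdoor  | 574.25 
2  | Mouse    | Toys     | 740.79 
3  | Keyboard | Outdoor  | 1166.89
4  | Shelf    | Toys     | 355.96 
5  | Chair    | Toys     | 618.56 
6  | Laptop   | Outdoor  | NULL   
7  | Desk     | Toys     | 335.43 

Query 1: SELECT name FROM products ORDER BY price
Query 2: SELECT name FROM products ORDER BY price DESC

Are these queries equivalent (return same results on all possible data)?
No, not equivalent

Query 1 returns: [('Laptop',), ('Desk',), ('Shelf',), ('Monitor',), ('Chair',), ('Mouse',), ('Keyboard',)]
Query 2 returns: [('Keyboard',), ('Mouse',), ('Chair',), ('Monitor',), ('Shelf',), ('Desk',), ('Laptop',)]

Reason: ASC vs DESC gives opposite ordering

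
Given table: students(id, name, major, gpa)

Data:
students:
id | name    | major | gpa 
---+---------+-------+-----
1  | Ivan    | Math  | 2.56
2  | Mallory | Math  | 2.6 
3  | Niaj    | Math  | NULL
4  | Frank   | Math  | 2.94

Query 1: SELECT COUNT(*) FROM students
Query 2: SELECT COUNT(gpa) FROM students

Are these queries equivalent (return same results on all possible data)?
No, not equivalent

Query 1 returns: [(4,)]
Query 2 returns: [(3,)]

Reason: COUNT(*) includes NULLs, COUNT(column) excludes them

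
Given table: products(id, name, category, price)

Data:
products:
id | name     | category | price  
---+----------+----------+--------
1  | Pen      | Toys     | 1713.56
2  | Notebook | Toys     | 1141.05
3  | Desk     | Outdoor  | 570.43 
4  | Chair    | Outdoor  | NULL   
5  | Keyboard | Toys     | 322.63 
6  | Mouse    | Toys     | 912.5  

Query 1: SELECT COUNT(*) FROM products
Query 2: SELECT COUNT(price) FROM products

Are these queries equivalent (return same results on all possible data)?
No, not equivalent

Query 1 returns: [(6,)]
Query 2 returns: [(5,)]

Reason: COUNT(*) includes NULLs, COUNT(column) excludes them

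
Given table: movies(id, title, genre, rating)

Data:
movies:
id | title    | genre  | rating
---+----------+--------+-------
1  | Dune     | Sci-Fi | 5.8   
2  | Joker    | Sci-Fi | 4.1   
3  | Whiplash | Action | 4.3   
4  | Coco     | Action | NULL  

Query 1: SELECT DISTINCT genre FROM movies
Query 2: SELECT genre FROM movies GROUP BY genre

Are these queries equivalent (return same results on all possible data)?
Yes, equivalent

Both queries return: [('Action',), ('Sci-Fi',)]

Reason: Both get unique genres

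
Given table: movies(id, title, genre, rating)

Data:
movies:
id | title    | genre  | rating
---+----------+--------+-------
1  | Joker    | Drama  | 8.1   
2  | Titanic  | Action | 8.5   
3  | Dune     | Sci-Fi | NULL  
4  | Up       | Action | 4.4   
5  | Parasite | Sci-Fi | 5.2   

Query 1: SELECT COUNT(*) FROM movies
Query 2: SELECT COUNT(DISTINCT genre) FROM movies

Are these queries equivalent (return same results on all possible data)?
No, not equivalent

Query 1 returns: [(5,)]
Query 2 returns: [(3,)]

Reason: COUNT(*) counts rows, COUNT(DISTINCT genre) counts unique genres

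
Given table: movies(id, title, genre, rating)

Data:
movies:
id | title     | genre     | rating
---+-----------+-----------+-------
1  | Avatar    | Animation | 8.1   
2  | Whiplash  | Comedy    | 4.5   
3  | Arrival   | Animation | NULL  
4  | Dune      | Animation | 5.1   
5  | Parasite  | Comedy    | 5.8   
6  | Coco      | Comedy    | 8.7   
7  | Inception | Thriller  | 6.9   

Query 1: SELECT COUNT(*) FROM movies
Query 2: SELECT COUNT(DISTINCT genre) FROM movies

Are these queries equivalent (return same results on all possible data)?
No, not equivalent

Query 1 returns: [(7,)]
Query 2 returns: [(3,)]

Reason: COUNT(*) counts rows, COUNT(DISTINCT genre) counts unique genres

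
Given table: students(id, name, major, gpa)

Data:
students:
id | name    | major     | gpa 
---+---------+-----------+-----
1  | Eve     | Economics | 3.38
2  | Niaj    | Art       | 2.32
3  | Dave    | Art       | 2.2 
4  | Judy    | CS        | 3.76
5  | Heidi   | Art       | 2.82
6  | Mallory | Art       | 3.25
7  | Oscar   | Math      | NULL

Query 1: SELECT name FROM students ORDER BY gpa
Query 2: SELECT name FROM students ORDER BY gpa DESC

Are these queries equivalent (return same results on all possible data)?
No, not equivalent

Query 1 returns: [('Oscar',), ('Dave',), ('Niaj',), ('Heidi',), ('Mallory',), ('Eve',), ('Judy',)]
Query 2 returns: [('Judy',), ('Eve',), ('Mallory',), ('Heidi',), ('Niaj',), ('Dave',), ('Oscar',)]

Reason: ASC vs DESC gives opposite ordering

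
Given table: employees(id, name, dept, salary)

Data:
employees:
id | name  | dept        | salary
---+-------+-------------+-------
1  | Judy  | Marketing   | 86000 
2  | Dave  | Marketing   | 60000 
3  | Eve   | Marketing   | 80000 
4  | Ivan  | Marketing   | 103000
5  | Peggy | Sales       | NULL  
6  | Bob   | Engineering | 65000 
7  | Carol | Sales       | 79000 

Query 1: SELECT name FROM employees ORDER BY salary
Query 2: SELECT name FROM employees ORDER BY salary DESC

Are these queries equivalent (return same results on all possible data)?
No, not equivalent

Query 1 returns: [('Peggy',), ('Dave',), ('Bob',), ('Carol',), ('Eve',), ('Judy',), ('Ivan',)]
Query 2 returns: [('Ivan',), ('Judy',), ('Eve',), ('Carol',), ('Bob',), ('Dave',), ('Peggy',)]

Reason: ASC vs DESC gives opposite ordering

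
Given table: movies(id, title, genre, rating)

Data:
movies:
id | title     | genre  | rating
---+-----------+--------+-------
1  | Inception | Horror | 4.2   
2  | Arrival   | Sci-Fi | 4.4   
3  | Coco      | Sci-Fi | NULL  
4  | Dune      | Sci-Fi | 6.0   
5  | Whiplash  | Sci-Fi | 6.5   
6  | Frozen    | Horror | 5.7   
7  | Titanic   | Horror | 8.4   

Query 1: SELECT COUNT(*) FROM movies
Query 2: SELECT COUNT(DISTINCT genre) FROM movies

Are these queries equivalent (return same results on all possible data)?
No, not equivalent

Query 1 returns: [(7,)]
Query 2 returns: [(2,)]

Reason: COUNT(*) counts rows, COUNT(DISTINCT genre) counts unique genres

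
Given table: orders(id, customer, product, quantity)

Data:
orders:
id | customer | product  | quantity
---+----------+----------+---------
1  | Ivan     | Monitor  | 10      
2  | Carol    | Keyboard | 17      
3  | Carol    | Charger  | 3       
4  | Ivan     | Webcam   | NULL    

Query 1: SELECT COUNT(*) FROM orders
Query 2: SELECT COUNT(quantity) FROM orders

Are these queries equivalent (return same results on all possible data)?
No, not equivalent

Query 1 returns: [(4,)]
Query 2 returns: [(3,)]

Reason: COUNT(*) includes NULLs, COUNT(column) excludes them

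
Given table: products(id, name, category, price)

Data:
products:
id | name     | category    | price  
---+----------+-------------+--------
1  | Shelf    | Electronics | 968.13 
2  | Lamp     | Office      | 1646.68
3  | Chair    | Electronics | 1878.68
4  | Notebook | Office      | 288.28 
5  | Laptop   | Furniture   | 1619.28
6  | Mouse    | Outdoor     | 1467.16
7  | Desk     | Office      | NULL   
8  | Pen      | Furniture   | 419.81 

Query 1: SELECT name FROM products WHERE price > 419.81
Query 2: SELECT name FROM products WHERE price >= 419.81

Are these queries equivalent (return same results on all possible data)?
No, not equivalent

Query 1 returns: [('Shelf',), ('Lamp',), ('Chair',), ('Laptop',), ('Mouse',)]
Query 2 returns: [('Shelf',), ('Lamp',), ('Chair',), ('Laptop',), ('Mouse',), ('Pen',)]

Reason: > vs >= gives different results when price = 419.81 exists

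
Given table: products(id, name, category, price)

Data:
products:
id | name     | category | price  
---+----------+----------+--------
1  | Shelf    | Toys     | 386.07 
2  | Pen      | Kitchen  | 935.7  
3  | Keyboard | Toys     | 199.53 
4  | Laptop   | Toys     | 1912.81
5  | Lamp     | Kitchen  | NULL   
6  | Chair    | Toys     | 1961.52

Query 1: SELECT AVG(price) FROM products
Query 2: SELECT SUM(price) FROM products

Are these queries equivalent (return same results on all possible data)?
No, not equivalent

Query 1 returns: [(1079.126,)]
Query 2 returns: [(5395.63,)]

Reason: AVG vs SUM give different aggregate values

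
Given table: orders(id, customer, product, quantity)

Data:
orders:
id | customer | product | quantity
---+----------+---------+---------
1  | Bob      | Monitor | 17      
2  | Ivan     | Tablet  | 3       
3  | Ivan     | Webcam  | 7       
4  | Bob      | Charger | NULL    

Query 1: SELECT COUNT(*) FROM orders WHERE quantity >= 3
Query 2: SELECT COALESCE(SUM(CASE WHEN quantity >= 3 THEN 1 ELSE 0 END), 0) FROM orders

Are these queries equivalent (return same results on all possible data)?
Yes, equivalent

Both queries return: [(3,)]

Reason: COUNT with WHERE vs conditional SUM (COALESCE handles empty-table NULL)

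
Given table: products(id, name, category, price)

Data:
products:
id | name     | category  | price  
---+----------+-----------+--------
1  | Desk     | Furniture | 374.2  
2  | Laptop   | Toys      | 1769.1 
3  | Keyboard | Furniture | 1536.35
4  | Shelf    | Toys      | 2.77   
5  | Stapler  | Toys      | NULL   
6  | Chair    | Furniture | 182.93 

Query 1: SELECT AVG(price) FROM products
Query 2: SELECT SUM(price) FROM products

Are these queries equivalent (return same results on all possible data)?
No, not equivalent

Query 1 returns: [(773.0699999999999,)]
Query 2 returns: [(3865.35,)]

Reason: AVG vs SUM give different aggregate values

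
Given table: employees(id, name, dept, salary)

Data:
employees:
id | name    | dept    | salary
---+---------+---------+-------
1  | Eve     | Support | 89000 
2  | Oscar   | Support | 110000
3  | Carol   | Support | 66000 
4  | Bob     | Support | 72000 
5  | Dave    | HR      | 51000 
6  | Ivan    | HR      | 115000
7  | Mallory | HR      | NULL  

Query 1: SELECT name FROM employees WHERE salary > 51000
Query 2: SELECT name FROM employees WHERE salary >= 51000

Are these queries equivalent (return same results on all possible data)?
No, not equivalent

Query 1 returns: [('Eve',), ('Oscar',), ('Carol',), ('Bob',), ('Ivan',)]
Query 2 returns: [('Eve',), ('Oscar',), ('Carol',), ('Bob',), ('Dave',), ('Ivan',)]

Reason: > vs >= gives different results when salary = 51000 exists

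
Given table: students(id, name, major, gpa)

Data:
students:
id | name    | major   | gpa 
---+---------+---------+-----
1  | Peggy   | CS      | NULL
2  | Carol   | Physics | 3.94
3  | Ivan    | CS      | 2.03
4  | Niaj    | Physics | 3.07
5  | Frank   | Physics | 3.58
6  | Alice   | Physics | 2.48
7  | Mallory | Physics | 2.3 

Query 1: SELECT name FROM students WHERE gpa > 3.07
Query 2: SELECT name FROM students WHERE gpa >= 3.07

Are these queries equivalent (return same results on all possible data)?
No, not equivalent

Query 1 returns: [('Carol',), ('Frank',)]
Query 2 returns: [('Carol',), ('Niaj',), ('Frank',)]

Reason: > vs >= gives different results when gpa = 3.07 exists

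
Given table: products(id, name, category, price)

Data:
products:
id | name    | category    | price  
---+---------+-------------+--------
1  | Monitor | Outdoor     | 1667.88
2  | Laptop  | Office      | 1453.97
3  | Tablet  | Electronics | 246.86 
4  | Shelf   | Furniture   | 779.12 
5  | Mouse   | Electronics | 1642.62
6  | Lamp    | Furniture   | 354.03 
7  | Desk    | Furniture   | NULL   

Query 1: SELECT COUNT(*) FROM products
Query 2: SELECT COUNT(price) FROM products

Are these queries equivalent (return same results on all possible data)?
No, not equivalent

Query 1 returns: [(7,)]
Query 2 returns: [(6,)]

Reason: COUNT(*) includes NULLs, COUNT(column) excludes them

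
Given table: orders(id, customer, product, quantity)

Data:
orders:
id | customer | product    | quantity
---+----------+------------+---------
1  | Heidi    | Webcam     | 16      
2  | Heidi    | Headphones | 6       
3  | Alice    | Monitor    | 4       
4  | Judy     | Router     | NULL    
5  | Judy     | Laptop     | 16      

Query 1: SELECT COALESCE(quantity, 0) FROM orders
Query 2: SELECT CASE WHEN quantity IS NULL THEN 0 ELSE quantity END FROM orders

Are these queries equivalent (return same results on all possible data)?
Yes, equivalent

Both queries return: [(0,), (4,), (6,), (16,), (16,)]

Reason: COALESCE vs CASE for NULL handling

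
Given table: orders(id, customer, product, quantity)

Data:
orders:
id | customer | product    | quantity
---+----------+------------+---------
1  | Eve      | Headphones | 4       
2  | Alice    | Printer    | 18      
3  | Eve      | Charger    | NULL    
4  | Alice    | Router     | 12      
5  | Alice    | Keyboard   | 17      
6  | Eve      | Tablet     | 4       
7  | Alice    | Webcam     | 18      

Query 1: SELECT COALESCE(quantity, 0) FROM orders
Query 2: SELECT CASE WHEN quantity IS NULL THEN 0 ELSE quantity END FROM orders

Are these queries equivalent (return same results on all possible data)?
Yes, equivalent

Both queries return: [(0,), (4,), (4,), (12,), (17,), (18,), (18,)]

Reason: COALESCE vs CASE for NULL handling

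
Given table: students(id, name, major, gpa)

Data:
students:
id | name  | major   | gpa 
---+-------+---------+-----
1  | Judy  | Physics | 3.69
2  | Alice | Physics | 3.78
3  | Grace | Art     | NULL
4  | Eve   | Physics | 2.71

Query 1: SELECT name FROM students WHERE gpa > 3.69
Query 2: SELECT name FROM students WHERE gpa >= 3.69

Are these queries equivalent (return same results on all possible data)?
No, not equivalent

Query 1 returns: [('Alice',)]
Query 2 returns: [('Judy',), ('Alice',)]

Reason: > vs >= gives different results when gpa = 3.69 exists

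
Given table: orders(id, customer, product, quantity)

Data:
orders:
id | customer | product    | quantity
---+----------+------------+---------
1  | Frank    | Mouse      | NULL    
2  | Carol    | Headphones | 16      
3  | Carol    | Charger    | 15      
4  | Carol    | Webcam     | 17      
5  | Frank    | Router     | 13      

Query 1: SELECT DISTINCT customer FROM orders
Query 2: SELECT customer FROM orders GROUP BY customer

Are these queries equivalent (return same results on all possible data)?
Yes, equivalent

Both queries return: [('Carol',), ('Frank',)]

Reason: Both get unique customers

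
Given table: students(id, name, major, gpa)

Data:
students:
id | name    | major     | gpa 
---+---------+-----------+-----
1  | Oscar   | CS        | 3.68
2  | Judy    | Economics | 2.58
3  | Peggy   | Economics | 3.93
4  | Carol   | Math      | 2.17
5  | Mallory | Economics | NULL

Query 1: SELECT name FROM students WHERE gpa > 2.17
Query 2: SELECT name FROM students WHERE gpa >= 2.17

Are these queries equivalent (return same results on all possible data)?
No, not equivalent

Query 1 returns: [('Oscar',), ('Judy',), ('Peggy',)]
Query 2 returns: [('Oscar',), ('Judy',), ('Peggy',), ('Carol',)]

Reason: > vs >= gives different results when gpa = 2.17 exists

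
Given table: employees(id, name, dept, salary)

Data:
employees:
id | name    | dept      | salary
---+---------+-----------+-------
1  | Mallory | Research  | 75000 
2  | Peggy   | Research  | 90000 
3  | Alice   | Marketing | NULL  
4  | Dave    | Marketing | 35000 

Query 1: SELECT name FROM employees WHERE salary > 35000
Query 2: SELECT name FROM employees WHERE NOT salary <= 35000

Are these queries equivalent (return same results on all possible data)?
Yes, equivalent

Both queries return: [('Mallory',), ('Peggy',)]

Reason: Both filter salary > 35000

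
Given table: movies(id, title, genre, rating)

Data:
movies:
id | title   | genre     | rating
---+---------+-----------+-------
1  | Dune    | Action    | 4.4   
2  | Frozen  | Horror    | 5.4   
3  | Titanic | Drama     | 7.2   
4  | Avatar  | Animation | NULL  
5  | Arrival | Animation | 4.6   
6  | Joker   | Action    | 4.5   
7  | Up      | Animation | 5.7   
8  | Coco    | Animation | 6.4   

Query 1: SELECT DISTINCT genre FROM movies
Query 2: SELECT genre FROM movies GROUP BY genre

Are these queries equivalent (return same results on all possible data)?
Yes, equivalent

Both queries return: [('Action',), ('Animation',), ('Drama',), ('Horror',)]

Reason: Both get unique genres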